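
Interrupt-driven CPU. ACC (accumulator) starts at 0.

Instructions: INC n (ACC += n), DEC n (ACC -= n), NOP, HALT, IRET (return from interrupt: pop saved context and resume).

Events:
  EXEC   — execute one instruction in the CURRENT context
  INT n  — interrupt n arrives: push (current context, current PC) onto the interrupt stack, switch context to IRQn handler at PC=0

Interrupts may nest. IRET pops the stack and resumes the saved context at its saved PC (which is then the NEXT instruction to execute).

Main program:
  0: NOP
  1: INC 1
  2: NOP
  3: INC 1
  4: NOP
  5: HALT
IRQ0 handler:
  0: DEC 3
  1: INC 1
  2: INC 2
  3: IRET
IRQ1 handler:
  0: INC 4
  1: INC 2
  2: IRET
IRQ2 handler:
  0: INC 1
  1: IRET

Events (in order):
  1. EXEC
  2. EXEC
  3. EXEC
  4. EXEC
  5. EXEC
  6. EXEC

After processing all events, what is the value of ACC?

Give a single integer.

Event 1 (EXEC): [MAIN] PC=0: NOP
Event 2 (EXEC): [MAIN] PC=1: INC 1 -> ACC=1
Event 3 (EXEC): [MAIN] PC=2: NOP
Event 4 (EXEC): [MAIN] PC=3: INC 1 -> ACC=2
Event 5 (EXEC): [MAIN] PC=4: NOP
Event 6 (EXEC): [MAIN] PC=5: HALT

Answer: 2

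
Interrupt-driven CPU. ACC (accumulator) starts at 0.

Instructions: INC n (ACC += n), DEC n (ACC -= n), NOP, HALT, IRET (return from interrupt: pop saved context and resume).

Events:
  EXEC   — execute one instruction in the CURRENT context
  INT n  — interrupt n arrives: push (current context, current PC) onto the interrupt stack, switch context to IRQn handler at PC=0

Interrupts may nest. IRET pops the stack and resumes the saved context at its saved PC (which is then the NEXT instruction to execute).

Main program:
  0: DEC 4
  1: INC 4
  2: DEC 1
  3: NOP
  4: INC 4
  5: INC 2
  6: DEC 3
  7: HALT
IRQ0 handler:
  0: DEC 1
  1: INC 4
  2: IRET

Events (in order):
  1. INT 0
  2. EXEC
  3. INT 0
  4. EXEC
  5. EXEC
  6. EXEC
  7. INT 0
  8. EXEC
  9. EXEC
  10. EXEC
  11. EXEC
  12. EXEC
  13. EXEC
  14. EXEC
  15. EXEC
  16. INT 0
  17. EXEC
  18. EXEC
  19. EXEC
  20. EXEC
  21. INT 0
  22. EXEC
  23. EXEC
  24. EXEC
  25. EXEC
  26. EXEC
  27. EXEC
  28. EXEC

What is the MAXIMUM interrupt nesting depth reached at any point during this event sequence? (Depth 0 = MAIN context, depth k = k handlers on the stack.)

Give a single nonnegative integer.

Event 1 (INT 0): INT 0 arrives: push (MAIN, PC=0), enter IRQ0 at PC=0 (depth now 1) [depth=1]
Event 2 (EXEC): [IRQ0] PC=0: DEC 1 -> ACC=-1 [depth=1]
Event 3 (INT 0): INT 0 arrives: push (IRQ0, PC=1), enter IRQ0 at PC=0 (depth now 2) [depth=2]
Event 4 (EXEC): [IRQ0] PC=0: DEC 1 -> ACC=-2 [depth=2]
Event 5 (EXEC): [IRQ0] PC=1: INC 4 -> ACC=2 [depth=2]
Event 6 (EXEC): [IRQ0] PC=2: IRET -> resume IRQ0 at PC=1 (depth now 1) [depth=1]
Event 7 (INT 0): INT 0 arrives: push (IRQ0, PC=1), enter IRQ0 at PC=0 (depth now 2) [depth=2]
Event 8 (EXEC): [IRQ0] PC=0: DEC 1 -> ACC=1 [depth=2]
Event 9 (EXEC): [IRQ0] PC=1: INC 4 -> ACC=5 [depth=2]
Event 10 (EXEC): [IRQ0] PC=2: IRET -> resume IRQ0 at PC=1 (depth now 1) [depth=1]
Event 11 (EXEC): [IRQ0] PC=1: INC 4 -> ACC=9 [depth=1]
Event 12 (EXEC): [IRQ0] PC=2: IRET -> resume MAIN at PC=0 (depth now 0) [depth=0]
Event 13 (EXEC): [MAIN] PC=0: DEC 4 -> ACC=5 [depth=0]
Event 14 (EXEC): [MAIN] PC=1: INC 4 -> ACC=9 [depth=0]
Event 15 (EXEC): [MAIN] PC=2: DEC 1 -> ACC=8 [depth=0]
Event 16 (INT 0): INT 0 arrives: push (MAIN, PC=3), enter IRQ0 at PC=0 (depth now 1) [depth=1]
Event 17 (EXEC): [IRQ0] PC=0: DEC 1 -> ACC=7 [depth=1]
Event 18 (EXEC): [IRQ0] PC=1: INC 4 -> ACC=11 [depth=1]
Event 19 (EXEC): [IRQ0] PC=2: IRET -> resume MAIN at PC=3 (depth now 0) [depth=0]
Event 20 (EXEC): [MAIN] PC=3: NOP [depth=0]
Event 21 (INT 0): INT 0 arrives: push (MAIN, PC=4), enter IRQ0 at PC=0 (depth now 1) [depth=1]
Event 22 (EXEC): [IRQ0] PC=0: DEC 1 -> ACC=10 [depth=1]
Event 23 (EXEC): [IRQ0] PC=1: INC 4 -> ACC=14 [depth=1]
Event 24 (EXEC): [IRQ0] PC=2: IRET -> resume MAIN at PC=4 (depth now 0) [depth=0]
Event 25 (EXEC): [MAIN] PC=4: INC 4 -> ACC=18 [depth=0]
Event 26 (EXEC): [MAIN] PC=5: INC 2 -> ACC=20 [depth=0]
Event 27 (EXEC): [MAIN] PC=6: DEC 3 -> ACC=17 [depth=0]
Event 28 (EXEC): [MAIN] PC=7: HALT [depth=0]
Max depth observed: 2

Answer: 2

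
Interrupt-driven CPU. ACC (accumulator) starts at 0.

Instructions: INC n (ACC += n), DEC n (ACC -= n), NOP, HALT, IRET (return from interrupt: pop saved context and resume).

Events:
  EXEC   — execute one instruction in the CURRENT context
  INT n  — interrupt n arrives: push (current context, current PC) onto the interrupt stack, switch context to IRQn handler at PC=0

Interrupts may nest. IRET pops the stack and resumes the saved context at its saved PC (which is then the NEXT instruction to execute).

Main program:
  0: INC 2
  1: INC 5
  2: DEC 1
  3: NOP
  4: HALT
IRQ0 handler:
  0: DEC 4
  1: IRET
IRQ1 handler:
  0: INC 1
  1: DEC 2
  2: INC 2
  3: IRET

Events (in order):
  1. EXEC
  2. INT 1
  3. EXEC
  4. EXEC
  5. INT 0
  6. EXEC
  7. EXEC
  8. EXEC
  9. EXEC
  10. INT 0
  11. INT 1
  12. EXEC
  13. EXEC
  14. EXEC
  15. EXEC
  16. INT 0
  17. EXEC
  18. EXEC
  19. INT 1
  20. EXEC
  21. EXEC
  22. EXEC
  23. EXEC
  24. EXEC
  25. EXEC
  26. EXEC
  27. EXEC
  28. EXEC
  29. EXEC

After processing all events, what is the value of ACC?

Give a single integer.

Answer: -3

Derivation:
Event 1 (EXEC): [MAIN] PC=0: INC 2 -> ACC=2
Event 2 (INT 1): INT 1 arrives: push (MAIN, PC=1), enter IRQ1 at PC=0 (depth now 1)
Event 3 (EXEC): [IRQ1] PC=0: INC 1 -> ACC=3
Event 4 (EXEC): [IRQ1] PC=1: DEC 2 -> ACC=1
Event 5 (INT 0): INT 0 arrives: push (IRQ1, PC=2), enter IRQ0 at PC=0 (depth now 2)
Event 6 (EXEC): [IRQ0] PC=0: DEC 4 -> ACC=-3
Event 7 (EXEC): [IRQ0] PC=1: IRET -> resume IRQ1 at PC=2 (depth now 1)
Event 8 (EXEC): [IRQ1] PC=2: INC 2 -> ACC=-1
Event 9 (EXEC): [IRQ1] PC=3: IRET -> resume MAIN at PC=1 (depth now 0)
Event 10 (INT 0): INT 0 arrives: push (MAIN, PC=1), enter IRQ0 at PC=0 (depth now 1)
Event 11 (INT 1): INT 1 arrives: push (IRQ0, PC=0), enter IRQ1 at PC=0 (depth now 2)
Event 12 (EXEC): [IRQ1] PC=0: INC 1 -> ACC=0
Event 13 (EXEC): [IRQ1] PC=1: DEC 2 -> ACC=-2
Event 14 (EXEC): [IRQ1] PC=2: INC 2 -> ACC=0
Event 15 (EXEC): [IRQ1] PC=3: IRET -> resume IRQ0 at PC=0 (depth now 1)
Event 16 (INT 0): INT 0 arrives: push (IRQ0, PC=0), enter IRQ0 at PC=0 (depth now 2)
Event 17 (EXEC): [IRQ0] PC=0: DEC 4 -> ACC=-4
Event 18 (EXEC): [IRQ0] PC=1: IRET -> resume IRQ0 at PC=0 (depth now 1)
Event 19 (INT 1): INT 1 arrives: push (IRQ0, PC=0), enter IRQ1 at PC=0 (depth now 2)
Event 20 (EXEC): [IRQ1] PC=0: INC 1 -> ACC=-3
Event 21 (EXEC): [IRQ1] PC=1: DEC 2 -> ACC=-5
Event 22 (EXEC): [IRQ1] PC=2: INC 2 -> ACC=-3
Event 23 (EXEC): [IRQ1] PC=3: IRET -> resume IRQ0 at PC=0 (depth now 1)
Event 24 (EXEC): [IRQ0] PC=0: DEC 4 -> ACC=-7
Event 25 (EXEC): [IRQ0] PC=1: IRET -> resume MAIN at PC=1 (depth now 0)
Event 26 (EXEC): [MAIN] PC=1: INC 5 -> ACC=-2
Event 27 (EXEC): [MAIN] PC=2: DEC 1 -> ACC=-3
Event 28 (EXEC): [MAIN] PC=3: NOP
Event 29 (EXEC): [MAIN] PC=4: HALT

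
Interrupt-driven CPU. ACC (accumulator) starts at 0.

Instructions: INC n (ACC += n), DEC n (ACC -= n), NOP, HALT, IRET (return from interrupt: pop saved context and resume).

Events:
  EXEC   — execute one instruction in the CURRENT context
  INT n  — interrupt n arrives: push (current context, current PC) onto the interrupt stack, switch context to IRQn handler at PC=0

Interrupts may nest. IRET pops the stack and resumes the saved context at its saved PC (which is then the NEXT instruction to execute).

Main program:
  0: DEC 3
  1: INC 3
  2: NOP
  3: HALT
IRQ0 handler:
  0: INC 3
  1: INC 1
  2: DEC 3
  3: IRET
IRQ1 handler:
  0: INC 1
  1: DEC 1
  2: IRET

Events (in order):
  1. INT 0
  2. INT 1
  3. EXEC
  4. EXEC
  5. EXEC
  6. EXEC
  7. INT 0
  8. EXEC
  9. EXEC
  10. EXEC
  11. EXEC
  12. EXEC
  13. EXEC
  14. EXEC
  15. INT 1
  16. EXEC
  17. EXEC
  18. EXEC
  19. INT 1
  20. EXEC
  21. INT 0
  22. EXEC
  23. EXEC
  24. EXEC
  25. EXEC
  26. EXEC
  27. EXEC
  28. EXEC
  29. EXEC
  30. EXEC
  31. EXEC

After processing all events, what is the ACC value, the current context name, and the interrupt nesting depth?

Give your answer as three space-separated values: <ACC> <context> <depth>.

Answer: 3 MAIN 0

Derivation:
Event 1 (INT 0): INT 0 arrives: push (MAIN, PC=0), enter IRQ0 at PC=0 (depth now 1)
Event 2 (INT 1): INT 1 arrives: push (IRQ0, PC=0), enter IRQ1 at PC=0 (depth now 2)
Event 3 (EXEC): [IRQ1] PC=0: INC 1 -> ACC=1
Event 4 (EXEC): [IRQ1] PC=1: DEC 1 -> ACC=0
Event 5 (EXEC): [IRQ1] PC=2: IRET -> resume IRQ0 at PC=0 (depth now 1)
Event 6 (EXEC): [IRQ0] PC=0: INC 3 -> ACC=3
Event 7 (INT 0): INT 0 arrives: push (IRQ0, PC=1), enter IRQ0 at PC=0 (depth now 2)
Event 8 (EXEC): [IRQ0] PC=0: INC 3 -> ACC=6
Event 9 (EXEC): [IRQ0] PC=1: INC 1 -> ACC=7
Event 10 (EXEC): [IRQ0] PC=2: DEC 3 -> ACC=4
Event 11 (EXEC): [IRQ0] PC=3: IRET -> resume IRQ0 at PC=1 (depth now 1)
Event 12 (EXEC): [IRQ0] PC=1: INC 1 -> ACC=5
Event 13 (EXEC): [IRQ0] PC=2: DEC 3 -> ACC=2
Event 14 (EXEC): [IRQ0] PC=3: IRET -> resume MAIN at PC=0 (depth now 0)
Event 15 (INT 1): INT 1 arrives: push (MAIN, PC=0), enter IRQ1 at PC=0 (depth now 1)
Event 16 (EXEC): [IRQ1] PC=0: INC 1 -> ACC=3
Event 17 (EXEC): [IRQ1] PC=1: DEC 1 -> ACC=2
Event 18 (EXEC): [IRQ1] PC=2: IRET -> resume MAIN at PC=0 (depth now 0)
Event 19 (INT 1): INT 1 arrives: push (MAIN, PC=0), enter IRQ1 at PC=0 (depth now 1)
Event 20 (EXEC): [IRQ1] PC=0: INC 1 -> ACC=3
Event 21 (INT 0): INT 0 arrives: push (IRQ1, PC=1), enter IRQ0 at PC=0 (depth now 2)
Event 22 (EXEC): [IRQ0] PC=0: INC 3 -> ACC=6
Event 23 (EXEC): [IRQ0] PC=1: INC 1 -> ACC=7
Event 24 (EXEC): [IRQ0] PC=2: DEC 3 -> ACC=4
Event 25 (EXEC): [IRQ0] PC=3: IRET -> resume IRQ1 at PC=1 (depth now 1)
Event 26 (EXEC): [IRQ1] PC=1: DEC 1 -> ACC=3
Event 27 (EXEC): [IRQ1] PC=2: IRET -> resume MAIN at PC=0 (depth now 0)
Event 28 (EXEC): [MAIN] PC=0: DEC 3 -> ACC=0
Event 29 (EXEC): [MAIN] PC=1: INC 3 -> ACC=3
Event 30 (EXEC): [MAIN] PC=2: NOP
Event 31 (EXEC): [MAIN] PC=3: HALT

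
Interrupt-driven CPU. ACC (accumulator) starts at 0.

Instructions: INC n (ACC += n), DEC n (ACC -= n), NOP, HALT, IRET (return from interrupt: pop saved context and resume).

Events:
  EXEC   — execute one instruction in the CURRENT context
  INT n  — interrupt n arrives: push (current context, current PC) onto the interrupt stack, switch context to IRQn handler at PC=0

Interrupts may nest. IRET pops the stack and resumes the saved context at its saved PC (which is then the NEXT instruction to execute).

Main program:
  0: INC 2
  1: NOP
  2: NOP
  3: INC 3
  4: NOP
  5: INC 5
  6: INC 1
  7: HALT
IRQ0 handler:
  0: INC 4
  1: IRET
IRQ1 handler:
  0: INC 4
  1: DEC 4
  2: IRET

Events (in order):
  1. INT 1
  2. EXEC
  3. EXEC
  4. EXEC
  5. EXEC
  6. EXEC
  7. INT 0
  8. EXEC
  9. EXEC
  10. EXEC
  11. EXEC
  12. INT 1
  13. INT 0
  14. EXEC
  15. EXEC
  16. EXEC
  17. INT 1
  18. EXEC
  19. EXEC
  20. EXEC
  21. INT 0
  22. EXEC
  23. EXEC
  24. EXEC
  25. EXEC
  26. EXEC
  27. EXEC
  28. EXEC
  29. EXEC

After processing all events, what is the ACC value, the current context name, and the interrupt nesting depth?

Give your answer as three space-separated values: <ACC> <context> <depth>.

Answer: 23 MAIN 0

Derivation:
Event 1 (INT 1): INT 1 arrives: push (MAIN, PC=0), enter IRQ1 at PC=0 (depth now 1)
Event 2 (EXEC): [IRQ1] PC=0: INC 4 -> ACC=4
Event 3 (EXEC): [IRQ1] PC=1: DEC 4 -> ACC=0
Event 4 (EXEC): [IRQ1] PC=2: IRET -> resume MAIN at PC=0 (depth now 0)
Event 5 (EXEC): [MAIN] PC=0: INC 2 -> ACC=2
Event 6 (EXEC): [MAIN] PC=1: NOP
Event 7 (INT 0): INT 0 arrives: push (MAIN, PC=2), enter IRQ0 at PC=0 (depth now 1)
Event 8 (EXEC): [IRQ0] PC=0: INC 4 -> ACC=6
Event 9 (EXEC): [IRQ0] PC=1: IRET -> resume MAIN at PC=2 (depth now 0)
Event 10 (EXEC): [MAIN] PC=2: NOP
Event 11 (EXEC): [MAIN] PC=3: INC 3 -> ACC=9
Event 12 (INT 1): INT 1 arrives: push (MAIN, PC=4), enter IRQ1 at PC=0 (depth now 1)
Event 13 (INT 0): INT 0 arrives: push (IRQ1, PC=0), enter IRQ0 at PC=0 (depth now 2)
Event 14 (EXEC): [IRQ0] PC=0: INC 4 -> ACC=13
Event 15 (EXEC): [IRQ0] PC=1: IRET -> resume IRQ1 at PC=0 (depth now 1)
Event 16 (EXEC): [IRQ1] PC=0: INC 4 -> ACC=17
Event 17 (INT 1): INT 1 arrives: push (IRQ1, PC=1), enter IRQ1 at PC=0 (depth now 2)
Event 18 (EXEC): [IRQ1] PC=0: INC 4 -> ACC=21
Event 19 (EXEC): [IRQ1] PC=1: DEC 4 -> ACC=17
Event 20 (EXEC): [IRQ1] PC=2: IRET -> resume IRQ1 at PC=1 (depth now 1)
Event 21 (INT 0): INT 0 arrives: push (IRQ1, PC=1), enter IRQ0 at PC=0 (depth now 2)
Event 22 (EXEC): [IRQ0] PC=0: INC 4 -> ACC=21
Event 23 (EXEC): [IRQ0] PC=1: IRET -> resume IRQ1 at PC=1 (depth now 1)
Event 24 (EXEC): [IRQ1] PC=1: DEC 4 -> ACC=17
Event 25 (EXEC): [IRQ1] PC=2: IRET -> resume MAIN at PC=4 (depth now 0)
Event 26 (EXEC): [MAIN] PC=4: NOP
Event 27 (EXEC): [MAIN] PC=5: INC 5 -> ACC=22
Event 28 (EXEC): [MAIN] PC=6: INC 1 -> ACC=23
Event 29 (EXEC): [MAIN] PC=7: HALT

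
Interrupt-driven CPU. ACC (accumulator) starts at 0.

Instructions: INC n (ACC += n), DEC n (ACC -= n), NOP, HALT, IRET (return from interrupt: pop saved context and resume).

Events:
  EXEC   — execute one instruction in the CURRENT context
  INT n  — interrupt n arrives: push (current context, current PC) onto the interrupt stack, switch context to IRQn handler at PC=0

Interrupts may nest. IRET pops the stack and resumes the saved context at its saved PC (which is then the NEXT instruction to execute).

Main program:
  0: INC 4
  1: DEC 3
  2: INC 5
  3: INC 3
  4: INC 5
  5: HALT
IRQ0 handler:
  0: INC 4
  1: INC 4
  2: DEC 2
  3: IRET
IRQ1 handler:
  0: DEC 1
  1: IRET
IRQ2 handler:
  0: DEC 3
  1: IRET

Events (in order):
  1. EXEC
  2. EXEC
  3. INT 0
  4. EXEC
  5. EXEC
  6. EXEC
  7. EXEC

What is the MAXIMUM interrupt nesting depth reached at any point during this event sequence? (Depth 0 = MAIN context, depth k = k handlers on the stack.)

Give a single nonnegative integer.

Answer: 1

Derivation:
Event 1 (EXEC): [MAIN] PC=0: INC 4 -> ACC=4 [depth=0]
Event 2 (EXEC): [MAIN] PC=1: DEC 3 -> ACC=1 [depth=0]
Event 3 (INT 0): INT 0 arrives: push (MAIN, PC=2), enter IRQ0 at PC=0 (depth now 1) [depth=1]
Event 4 (EXEC): [IRQ0] PC=0: INC 4 -> ACC=5 [depth=1]
Event 5 (EXEC): [IRQ0] PC=1: INC 4 -> ACC=9 [depth=1]
Event 6 (EXEC): [IRQ0] PC=2: DEC 2 -> ACC=7 [depth=1]
Event 7 (EXEC): [IRQ0] PC=3: IRET -> resume MAIN at PC=2 (depth now 0) [depth=0]
Max depth observed: 1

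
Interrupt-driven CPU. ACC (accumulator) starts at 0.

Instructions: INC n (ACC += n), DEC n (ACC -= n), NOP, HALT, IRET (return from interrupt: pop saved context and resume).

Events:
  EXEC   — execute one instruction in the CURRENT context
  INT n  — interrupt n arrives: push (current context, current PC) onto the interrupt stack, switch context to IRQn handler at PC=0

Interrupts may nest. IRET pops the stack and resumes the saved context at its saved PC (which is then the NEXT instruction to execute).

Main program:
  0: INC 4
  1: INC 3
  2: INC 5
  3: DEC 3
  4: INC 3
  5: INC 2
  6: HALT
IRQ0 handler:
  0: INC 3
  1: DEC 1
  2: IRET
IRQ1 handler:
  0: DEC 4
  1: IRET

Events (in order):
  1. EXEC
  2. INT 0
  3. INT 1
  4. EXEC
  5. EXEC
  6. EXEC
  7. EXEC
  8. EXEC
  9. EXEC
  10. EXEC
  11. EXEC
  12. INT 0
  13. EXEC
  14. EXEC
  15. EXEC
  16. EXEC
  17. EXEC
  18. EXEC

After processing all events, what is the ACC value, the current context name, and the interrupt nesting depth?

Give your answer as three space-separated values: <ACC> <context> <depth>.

Answer: 14 MAIN 0

Derivation:
Event 1 (EXEC): [MAIN] PC=0: INC 4 -> ACC=4
Event 2 (INT 0): INT 0 arrives: push (MAIN, PC=1), enter IRQ0 at PC=0 (depth now 1)
Event 3 (INT 1): INT 1 arrives: push (IRQ0, PC=0), enter IRQ1 at PC=0 (depth now 2)
Event 4 (EXEC): [IRQ1] PC=0: DEC 4 -> ACC=0
Event 5 (EXEC): [IRQ1] PC=1: IRET -> resume IRQ0 at PC=0 (depth now 1)
Event 6 (EXEC): [IRQ0] PC=0: INC 3 -> ACC=3
Event 7 (EXEC): [IRQ0] PC=1: DEC 1 -> ACC=2
Event 8 (EXEC): [IRQ0] PC=2: IRET -> resume MAIN at PC=1 (depth now 0)
Event 9 (EXEC): [MAIN] PC=1: INC 3 -> ACC=5
Event 10 (EXEC): [MAIN] PC=2: INC 5 -> ACC=10
Event 11 (EXEC): [MAIN] PC=3: DEC 3 -> ACC=7
Event 12 (INT 0): INT 0 arrives: push (MAIN, PC=4), enter IRQ0 at PC=0 (depth now 1)
Event 13 (EXEC): [IRQ0] PC=0: INC 3 -> ACC=10
Event 14 (EXEC): [IRQ0] PC=1: DEC 1 -> ACC=9
Event 15 (EXEC): [IRQ0] PC=2: IRET -> resume MAIN at PC=4 (depth now 0)
Event 16 (EXEC): [MAIN] PC=4: INC 3 -> ACC=12
Event 17 (EXEC): [MAIN] PC=5: INC 2 -> ACC=14
Event 18 (EXEC): [MAIN] PC=6: HALT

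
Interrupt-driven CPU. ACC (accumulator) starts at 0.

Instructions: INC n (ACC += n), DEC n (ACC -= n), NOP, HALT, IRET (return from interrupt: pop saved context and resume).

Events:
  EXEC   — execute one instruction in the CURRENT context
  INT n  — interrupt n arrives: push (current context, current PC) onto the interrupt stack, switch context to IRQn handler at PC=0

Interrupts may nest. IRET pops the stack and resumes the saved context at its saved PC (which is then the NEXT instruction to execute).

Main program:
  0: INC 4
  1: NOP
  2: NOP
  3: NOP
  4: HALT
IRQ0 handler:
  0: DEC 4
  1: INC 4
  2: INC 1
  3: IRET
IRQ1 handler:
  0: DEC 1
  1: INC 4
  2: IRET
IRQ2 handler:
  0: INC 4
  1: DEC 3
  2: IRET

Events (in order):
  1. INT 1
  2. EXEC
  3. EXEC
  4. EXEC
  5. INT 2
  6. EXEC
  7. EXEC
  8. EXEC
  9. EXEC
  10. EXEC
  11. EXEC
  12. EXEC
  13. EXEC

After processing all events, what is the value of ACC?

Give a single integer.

Event 1 (INT 1): INT 1 arrives: push (MAIN, PC=0), enter IRQ1 at PC=0 (depth now 1)
Event 2 (EXEC): [IRQ1] PC=0: DEC 1 -> ACC=-1
Event 3 (EXEC): [IRQ1] PC=1: INC 4 -> ACC=3
Event 4 (EXEC): [IRQ1] PC=2: IRET -> resume MAIN at PC=0 (depth now 0)
Event 5 (INT 2): INT 2 arrives: push (MAIN, PC=0), enter IRQ2 at PC=0 (depth now 1)
Event 6 (EXEC): [IRQ2] PC=0: INC 4 -> ACC=7
Event 7 (EXEC): [IRQ2] PC=1: DEC 3 -> ACC=4
Event 8 (EXEC): [IRQ2] PC=2: IRET -> resume MAIN at PC=0 (depth now 0)
Event 9 (EXEC): [MAIN] PC=0: INC 4 -> ACC=8
Event 10 (EXEC): [MAIN] PC=1: NOP
Event 11 (EXEC): [MAIN] PC=2: NOP
Event 12 (EXEC): [MAIN] PC=3: NOP
Event 13 (EXEC): [MAIN] PC=4: HALT

Answer: 8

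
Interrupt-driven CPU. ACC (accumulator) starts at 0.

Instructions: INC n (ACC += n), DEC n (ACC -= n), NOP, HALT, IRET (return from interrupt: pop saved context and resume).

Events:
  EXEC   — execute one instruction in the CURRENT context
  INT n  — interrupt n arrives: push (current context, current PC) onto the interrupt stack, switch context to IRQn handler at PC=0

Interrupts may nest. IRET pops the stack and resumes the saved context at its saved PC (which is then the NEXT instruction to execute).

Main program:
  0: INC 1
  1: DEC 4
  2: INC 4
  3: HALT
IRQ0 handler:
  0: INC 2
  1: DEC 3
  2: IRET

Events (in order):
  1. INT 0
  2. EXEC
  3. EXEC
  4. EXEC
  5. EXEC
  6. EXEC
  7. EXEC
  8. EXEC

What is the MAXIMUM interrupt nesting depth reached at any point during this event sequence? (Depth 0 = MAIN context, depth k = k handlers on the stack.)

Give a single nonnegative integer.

Event 1 (INT 0): INT 0 arrives: push (MAIN, PC=0), enter IRQ0 at PC=0 (depth now 1) [depth=1]
Event 2 (EXEC): [IRQ0] PC=0: INC 2 -> ACC=2 [depth=1]
Event 3 (EXEC): [IRQ0] PC=1: DEC 3 -> ACC=-1 [depth=1]
Event 4 (EXEC): [IRQ0] PC=2: IRET -> resume MAIN at PC=0 (depth now 0) [depth=0]
Event 5 (EXEC): [MAIN] PC=0: INC 1 -> ACC=0 [depth=0]
Event 6 (EXEC): [MAIN] PC=1: DEC 4 -> ACC=-4 [depth=0]
Event 7 (EXEC): [MAIN] PC=2: INC 4 -> ACC=0 [depth=0]
Event 8 (EXEC): [MAIN] PC=3: HALT [depth=0]
Max depth observed: 1

Answer: 1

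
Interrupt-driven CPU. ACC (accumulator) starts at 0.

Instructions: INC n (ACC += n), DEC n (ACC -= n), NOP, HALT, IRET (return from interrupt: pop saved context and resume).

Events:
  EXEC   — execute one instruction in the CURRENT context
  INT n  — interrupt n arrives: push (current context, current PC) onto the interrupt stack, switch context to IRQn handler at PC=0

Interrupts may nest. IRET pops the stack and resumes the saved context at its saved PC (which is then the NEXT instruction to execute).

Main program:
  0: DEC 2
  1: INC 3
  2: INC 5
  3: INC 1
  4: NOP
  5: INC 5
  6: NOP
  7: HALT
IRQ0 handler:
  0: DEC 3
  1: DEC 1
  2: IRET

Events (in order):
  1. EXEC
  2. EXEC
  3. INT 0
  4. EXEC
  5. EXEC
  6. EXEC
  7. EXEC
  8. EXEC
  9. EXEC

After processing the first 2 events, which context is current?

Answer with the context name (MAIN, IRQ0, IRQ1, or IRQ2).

Answer: MAIN

Derivation:
Event 1 (EXEC): [MAIN] PC=0: DEC 2 -> ACC=-2
Event 2 (EXEC): [MAIN] PC=1: INC 3 -> ACC=1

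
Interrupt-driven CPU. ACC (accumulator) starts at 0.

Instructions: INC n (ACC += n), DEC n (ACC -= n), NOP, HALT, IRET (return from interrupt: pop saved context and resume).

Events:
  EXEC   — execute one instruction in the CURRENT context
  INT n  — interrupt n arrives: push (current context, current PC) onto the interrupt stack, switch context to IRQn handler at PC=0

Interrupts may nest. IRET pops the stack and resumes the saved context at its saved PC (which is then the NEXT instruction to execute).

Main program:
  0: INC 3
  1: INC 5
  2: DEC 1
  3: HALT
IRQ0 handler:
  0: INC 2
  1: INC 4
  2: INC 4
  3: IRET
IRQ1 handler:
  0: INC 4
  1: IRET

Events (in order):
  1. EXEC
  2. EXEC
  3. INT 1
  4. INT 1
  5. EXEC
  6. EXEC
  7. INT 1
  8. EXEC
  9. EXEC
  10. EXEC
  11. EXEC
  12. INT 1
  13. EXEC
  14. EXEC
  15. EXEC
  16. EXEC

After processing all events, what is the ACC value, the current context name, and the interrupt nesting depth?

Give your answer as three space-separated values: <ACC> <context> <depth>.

Event 1 (EXEC): [MAIN] PC=0: INC 3 -> ACC=3
Event 2 (EXEC): [MAIN] PC=1: INC 5 -> ACC=8
Event 3 (INT 1): INT 1 arrives: push (MAIN, PC=2), enter IRQ1 at PC=0 (depth now 1)
Event 4 (INT 1): INT 1 arrives: push (IRQ1, PC=0), enter IRQ1 at PC=0 (depth now 2)
Event 5 (EXEC): [IRQ1] PC=0: INC 4 -> ACC=12
Event 6 (EXEC): [IRQ1] PC=1: IRET -> resume IRQ1 at PC=0 (depth now 1)
Event 7 (INT 1): INT 1 arrives: push (IRQ1, PC=0), enter IRQ1 at PC=0 (depth now 2)
Event 8 (EXEC): [IRQ1] PC=0: INC 4 -> ACC=16
Event 9 (EXEC): [IRQ1] PC=1: IRET -> resume IRQ1 at PC=0 (depth now 1)
Event 10 (EXEC): [IRQ1] PC=0: INC 4 -> ACC=20
Event 11 (EXEC): [IRQ1] PC=1: IRET -> resume MAIN at PC=2 (depth now 0)
Event 12 (INT 1): INT 1 arrives: push (MAIN, PC=2), enter IRQ1 at PC=0 (depth now 1)
Event 13 (EXEC): [IRQ1] PC=0: INC 4 -> ACC=24
Event 14 (EXEC): [IRQ1] PC=1: IRET -> resume MAIN at PC=2 (depth now 0)
Event 15 (EXEC): [MAIN] PC=2: DEC 1 -> ACC=23
Event 16 (EXEC): [MAIN] PC=3: HALT

Answer: 23 MAIN 0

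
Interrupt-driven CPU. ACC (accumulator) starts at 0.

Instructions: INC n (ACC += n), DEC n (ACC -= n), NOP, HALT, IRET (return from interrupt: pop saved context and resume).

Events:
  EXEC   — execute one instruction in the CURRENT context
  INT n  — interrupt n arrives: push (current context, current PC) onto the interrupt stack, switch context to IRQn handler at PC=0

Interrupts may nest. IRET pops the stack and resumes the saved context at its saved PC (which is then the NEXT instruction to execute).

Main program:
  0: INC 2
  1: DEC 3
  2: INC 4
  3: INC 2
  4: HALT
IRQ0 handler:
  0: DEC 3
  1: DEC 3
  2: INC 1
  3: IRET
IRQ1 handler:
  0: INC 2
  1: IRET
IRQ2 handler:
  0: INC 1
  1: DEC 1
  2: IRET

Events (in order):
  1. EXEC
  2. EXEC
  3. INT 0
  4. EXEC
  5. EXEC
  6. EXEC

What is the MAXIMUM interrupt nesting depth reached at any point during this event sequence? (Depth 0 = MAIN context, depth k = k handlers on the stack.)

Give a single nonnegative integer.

Answer: 1

Derivation:
Event 1 (EXEC): [MAIN] PC=0: INC 2 -> ACC=2 [depth=0]
Event 2 (EXEC): [MAIN] PC=1: DEC 3 -> ACC=-1 [depth=0]
Event 3 (INT 0): INT 0 arrives: push (MAIN, PC=2), enter IRQ0 at PC=0 (depth now 1) [depth=1]
Event 4 (EXEC): [IRQ0] PC=0: DEC 3 -> ACC=-4 [depth=1]
Event 5 (EXEC): [IRQ0] PC=1: DEC 3 -> ACC=-7 [depth=1]
Event 6 (EXEC): [IRQ0] PC=2: INC 1 -> ACC=-6 [depth=1]
Max depth observed: 1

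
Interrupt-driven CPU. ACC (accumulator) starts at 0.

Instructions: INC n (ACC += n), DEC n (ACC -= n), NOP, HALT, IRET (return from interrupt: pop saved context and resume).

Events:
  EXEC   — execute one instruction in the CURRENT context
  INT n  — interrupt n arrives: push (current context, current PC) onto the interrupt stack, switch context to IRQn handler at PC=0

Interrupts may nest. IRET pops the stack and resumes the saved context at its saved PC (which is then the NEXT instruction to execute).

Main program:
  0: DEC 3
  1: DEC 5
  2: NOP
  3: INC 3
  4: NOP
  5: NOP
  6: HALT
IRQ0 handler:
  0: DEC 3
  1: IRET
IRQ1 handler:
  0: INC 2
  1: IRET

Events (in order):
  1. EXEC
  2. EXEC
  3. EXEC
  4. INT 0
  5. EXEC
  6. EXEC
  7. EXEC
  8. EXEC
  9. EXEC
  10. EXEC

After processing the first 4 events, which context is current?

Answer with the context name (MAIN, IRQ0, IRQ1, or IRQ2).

Answer: IRQ0

Derivation:
Event 1 (EXEC): [MAIN] PC=0: DEC 3 -> ACC=-3
Event 2 (EXEC): [MAIN] PC=1: DEC 5 -> ACC=-8
Event 3 (EXEC): [MAIN] PC=2: NOP
Event 4 (INT 0): INT 0 arrives: push (MAIN, PC=3), enter IRQ0 at PC=0 (depth now 1)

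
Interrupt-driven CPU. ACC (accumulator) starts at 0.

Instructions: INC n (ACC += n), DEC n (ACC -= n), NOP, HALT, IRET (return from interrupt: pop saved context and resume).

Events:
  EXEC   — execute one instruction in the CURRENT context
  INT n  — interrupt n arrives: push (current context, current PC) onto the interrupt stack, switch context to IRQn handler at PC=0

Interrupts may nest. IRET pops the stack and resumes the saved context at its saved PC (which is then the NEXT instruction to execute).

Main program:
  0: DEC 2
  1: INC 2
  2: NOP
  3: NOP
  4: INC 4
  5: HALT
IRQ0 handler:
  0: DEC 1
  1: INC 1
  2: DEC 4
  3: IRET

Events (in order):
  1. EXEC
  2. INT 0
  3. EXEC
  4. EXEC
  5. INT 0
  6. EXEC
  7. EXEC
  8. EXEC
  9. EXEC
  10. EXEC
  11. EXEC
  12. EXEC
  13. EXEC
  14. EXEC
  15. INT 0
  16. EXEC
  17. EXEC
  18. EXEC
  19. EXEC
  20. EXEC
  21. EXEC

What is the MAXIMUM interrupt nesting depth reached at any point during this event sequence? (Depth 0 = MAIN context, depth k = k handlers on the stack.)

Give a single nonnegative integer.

Event 1 (EXEC): [MAIN] PC=0: DEC 2 -> ACC=-2 [depth=0]
Event 2 (INT 0): INT 0 arrives: push (MAIN, PC=1), enter IRQ0 at PC=0 (depth now 1) [depth=1]
Event 3 (EXEC): [IRQ0] PC=0: DEC 1 -> ACC=-3 [depth=1]
Event 4 (EXEC): [IRQ0] PC=1: INC 1 -> ACC=-2 [depth=1]
Event 5 (INT 0): INT 0 arrives: push (IRQ0, PC=2), enter IRQ0 at PC=0 (depth now 2) [depth=2]
Event 6 (EXEC): [IRQ0] PC=0: DEC 1 -> ACC=-3 [depth=2]
Event 7 (EXEC): [IRQ0] PC=1: INC 1 -> ACC=-2 [depth=2]
Event 8 (EXEC): [IRQ0] PC=2: DEC 4 -> ACC=-6 [depth=2]
Event 9 (EXEC): [IRQ0] PC=3: IRET -> resume IRQ0 at PC=2 (depth now 1) [depth=1]
Event 10 (EXEC): [IRQ0] PC=2: DEC 4 -> ACC=-10 [depth=1]
Event 11 (EXEC): [IRQ0] PC=3: IRET -> resume MAIN at PC=1 (depth now 0) [depth=0]
Event 12 (EXEC): [MAIN] PC=1: INC 2 -> ACC=-8 [depth=0]
Event 13 (EXEC): [MAIN] PC=2: NOP [depth=0]
Event 14 (EXEC): [MAIN] PC=3: NOP [depth=0]
Event 15 (INT 0): INT 0 arrives: push (MAIN, PC=4), enter IRQ0 at PC=0 (depth now 1) [depth=1]
Event 16 (EXEC): [IRQ0] PC=0: DEC 1 -> ACC=-9 [depth=1]
Event 17 (EXEC): [IRQ0] PC=1: INC 1 -> ACC=-8 [depth=1]
Event 18 (EXEC): [IRQ0] PC=2: DEC 4 -> ACC=-12 [depth=1]
Event 19 (EXEC): [IRQ0] PC=3: IRET -> resume MAIN at PC=4 (depth now 0) [depth=0]
Event 20 (EXEC): [MAIN] PC=4: INC 4 -> ACC=-8 [depth=0]
Event 21 (EXEC): [MAIN] PC=5: HALT [depth=0]
Max depth observed: 2

Answer: 2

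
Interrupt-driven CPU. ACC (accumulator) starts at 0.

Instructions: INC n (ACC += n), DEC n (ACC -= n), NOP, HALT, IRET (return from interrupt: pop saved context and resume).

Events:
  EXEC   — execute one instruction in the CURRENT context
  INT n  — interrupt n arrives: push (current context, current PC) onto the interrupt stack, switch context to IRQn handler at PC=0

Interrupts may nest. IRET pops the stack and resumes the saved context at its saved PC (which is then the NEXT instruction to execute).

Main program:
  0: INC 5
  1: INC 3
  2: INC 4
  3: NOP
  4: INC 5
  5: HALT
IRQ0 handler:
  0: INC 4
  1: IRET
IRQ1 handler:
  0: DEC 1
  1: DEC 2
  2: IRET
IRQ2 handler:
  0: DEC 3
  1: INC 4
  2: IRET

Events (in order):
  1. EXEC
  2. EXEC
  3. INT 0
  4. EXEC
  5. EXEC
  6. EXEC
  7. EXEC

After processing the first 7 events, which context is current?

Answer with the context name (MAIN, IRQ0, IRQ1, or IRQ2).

Answer: MAIN

Derivation:
Event 1 (EXEC): [MAIN] PC=0: INC 5 -> ACC=5
Event 2 (EXEC): [MAIN] PC=1: INC 3 -> ACC=8
Event 3 (INT 0): INT 0 arrives: push (MAIN, PC=2), enter IRQ0 at PC=0 (depth now 1)
Event 4 (EXEC): [IRQ0] PC=0: INC 4 -> ACC=12
Event 5 (EXEC): [IRQ0] PC=1: IRET -> resume MAIN at PC=2 (depth now 0)
Event 6 (EXEC): [MAIN] PC=2: INC 4 -> ACC=16
Event 7 (EXEC): [MAIN] PC=3: NOP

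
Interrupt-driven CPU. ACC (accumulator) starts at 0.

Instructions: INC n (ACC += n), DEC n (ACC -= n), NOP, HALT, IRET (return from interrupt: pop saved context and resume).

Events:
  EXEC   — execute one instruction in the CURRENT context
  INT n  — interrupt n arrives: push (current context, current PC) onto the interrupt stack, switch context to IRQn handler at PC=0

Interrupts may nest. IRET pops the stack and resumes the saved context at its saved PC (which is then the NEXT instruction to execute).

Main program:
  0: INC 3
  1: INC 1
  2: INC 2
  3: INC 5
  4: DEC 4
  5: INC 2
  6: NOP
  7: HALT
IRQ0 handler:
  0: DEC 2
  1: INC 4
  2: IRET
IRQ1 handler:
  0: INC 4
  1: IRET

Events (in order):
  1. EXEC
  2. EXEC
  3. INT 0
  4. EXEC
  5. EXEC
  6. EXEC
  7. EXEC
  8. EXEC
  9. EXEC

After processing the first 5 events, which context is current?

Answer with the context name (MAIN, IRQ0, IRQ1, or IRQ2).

Event 1 (EXEC): [MAIN] PC=0: INC 3 -> ACC=3
Event 2 (EXEC): [MAIN] PC=1: INC 1 -> ACC=4
Event 3 (INT 0): INT 0 arrives: push (MAIN, PC=2), enter IRQ0 at PC=0 (depth now 1)
Event 4 (EXEC): [IRQ0] PC=0: DEC 2 -> ACC=2
Event 5 (EXEC): [IRQ0] PC=1: INC 4 -> ACC=6

Answer: IRQ0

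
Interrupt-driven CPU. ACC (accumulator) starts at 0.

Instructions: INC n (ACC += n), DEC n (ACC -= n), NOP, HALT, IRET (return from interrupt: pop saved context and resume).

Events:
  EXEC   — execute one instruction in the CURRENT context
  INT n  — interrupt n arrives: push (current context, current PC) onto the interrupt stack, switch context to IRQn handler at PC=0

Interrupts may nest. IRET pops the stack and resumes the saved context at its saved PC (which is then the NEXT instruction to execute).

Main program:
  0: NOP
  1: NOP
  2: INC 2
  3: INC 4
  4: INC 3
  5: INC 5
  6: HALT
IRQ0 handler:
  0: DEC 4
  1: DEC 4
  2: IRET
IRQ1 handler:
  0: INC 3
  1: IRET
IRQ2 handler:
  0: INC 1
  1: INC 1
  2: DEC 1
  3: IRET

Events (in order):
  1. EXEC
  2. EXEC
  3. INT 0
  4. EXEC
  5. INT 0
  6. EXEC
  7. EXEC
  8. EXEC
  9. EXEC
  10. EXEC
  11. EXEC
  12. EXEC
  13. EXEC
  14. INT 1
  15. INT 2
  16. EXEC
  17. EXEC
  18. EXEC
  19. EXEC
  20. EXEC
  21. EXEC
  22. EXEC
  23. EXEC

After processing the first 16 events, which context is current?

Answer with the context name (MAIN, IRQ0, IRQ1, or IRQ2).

Answer: IRQ2

Derivation:
Event 1 (EXEC): [MAIN] PC=0: NOP
Event 2 (EXEC): [MAIN] PC=1: NOP
Event 3 (INT 0): INT 0 arrives: push (MAIN, PC=2), enter IRQ0 at PC=0 (depth now 1)
Event 4 (EXEC): [IRQ0] PC=0: DEC 4 -> ACC=-4
Event 5 (INT 0): INT 0 arrives: push (IRQ0, PC=1), enter IRQ0 at PC=0 (depth now 2)
Event 6 (EXEC): [IRQ0] PC=0: DEC 4 -> ACC=-8
Event 7 (EXEC): [IRQ0] PC=1: DEC 4 -> ACC=-12
Event 8 (EXEC): [IRQ0] PC=2: IRET -> resume IRQ0 at PC=1 (depth now 1)
Event 9 (EXEC): [IRQ0] PC=1: DEC 4 -> ACC=-16
Event 10 (EXEC): [IRQ0] PC=2: IRET -> resume MAIN at PC=2 (depth now 0)
Event 11 (EXEC): [MAIN] PC=2: INC 2 -> ACC=-14
Event 12 (EXEC): [MAIN] PC=3: INC 4 -> ACC=-10
Event 13 (EXEC): [MAIN] PC=4: INC 3 -> ACC=-7
Event 14 (INT 1): INT 1 arrives: push (MAIN, PC=5), enter IRQ1 at PC=0 (depth now 1)
Event 15 (INT 2): INT 2 arrives: push (IRQ1, PC=0), enter IRQ2 at PC=0 (depth now 2)
Event 16 (EXEC): [IRQ2] PC=0: INC 1 -> ACC=-6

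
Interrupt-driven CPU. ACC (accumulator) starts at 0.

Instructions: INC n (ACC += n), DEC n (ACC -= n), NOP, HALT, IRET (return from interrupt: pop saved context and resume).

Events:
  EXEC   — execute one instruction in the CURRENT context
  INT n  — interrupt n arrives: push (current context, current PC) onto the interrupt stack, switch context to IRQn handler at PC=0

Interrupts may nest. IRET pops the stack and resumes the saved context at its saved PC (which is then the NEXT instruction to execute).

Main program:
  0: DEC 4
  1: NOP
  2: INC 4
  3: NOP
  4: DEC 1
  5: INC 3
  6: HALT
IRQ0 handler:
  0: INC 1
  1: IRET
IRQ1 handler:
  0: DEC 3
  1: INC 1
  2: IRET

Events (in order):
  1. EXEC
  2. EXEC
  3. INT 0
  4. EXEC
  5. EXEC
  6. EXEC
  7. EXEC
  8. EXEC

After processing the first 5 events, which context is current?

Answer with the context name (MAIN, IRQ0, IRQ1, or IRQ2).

Event 1 (EXEC): [MAIN] PC=0: DEC 4 -> ACC=-4
Event 2 (EXEC): [MAIN] PC=1: NOP
Event 3 (INT 0): INT 0 arrives: push (MAIN, PC=2), enter IRQ0 at PC=0 (depth now 1)
Event 4 (EXEC): [IRQ0] PC=0: INC 1 -> ACC=-3
Event 5 (EXEC): [IRQ0] PC=1: IRET -> resume MAIN at PC=2 (depth now 0)

Answer: MAIN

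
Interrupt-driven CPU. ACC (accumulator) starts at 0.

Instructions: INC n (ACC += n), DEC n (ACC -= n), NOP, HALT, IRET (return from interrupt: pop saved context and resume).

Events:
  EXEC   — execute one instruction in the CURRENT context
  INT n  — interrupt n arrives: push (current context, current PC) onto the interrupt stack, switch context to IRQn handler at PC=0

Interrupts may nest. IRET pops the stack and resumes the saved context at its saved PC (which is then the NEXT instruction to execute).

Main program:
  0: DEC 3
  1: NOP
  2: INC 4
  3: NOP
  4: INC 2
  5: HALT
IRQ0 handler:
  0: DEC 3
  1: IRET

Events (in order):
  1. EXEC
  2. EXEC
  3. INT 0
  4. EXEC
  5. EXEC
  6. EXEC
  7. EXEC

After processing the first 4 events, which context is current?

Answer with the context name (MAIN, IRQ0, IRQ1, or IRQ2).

Answer: IRQ0

Derivation:
Event 1 (EXEC): [MAIN] PC=0: DEC 3 -> ACC=-3
Event 2 (EXEC): [MAIN] PC=1: NOP
Event 3 (INT 0): INT 0 arrives: push (MAIN, PC=2), enter IRQ0 at PC=0 (depth now 1)
Event 4 (EXEC): [IRQ0] PC=0: DEC 3 -> ACC=-6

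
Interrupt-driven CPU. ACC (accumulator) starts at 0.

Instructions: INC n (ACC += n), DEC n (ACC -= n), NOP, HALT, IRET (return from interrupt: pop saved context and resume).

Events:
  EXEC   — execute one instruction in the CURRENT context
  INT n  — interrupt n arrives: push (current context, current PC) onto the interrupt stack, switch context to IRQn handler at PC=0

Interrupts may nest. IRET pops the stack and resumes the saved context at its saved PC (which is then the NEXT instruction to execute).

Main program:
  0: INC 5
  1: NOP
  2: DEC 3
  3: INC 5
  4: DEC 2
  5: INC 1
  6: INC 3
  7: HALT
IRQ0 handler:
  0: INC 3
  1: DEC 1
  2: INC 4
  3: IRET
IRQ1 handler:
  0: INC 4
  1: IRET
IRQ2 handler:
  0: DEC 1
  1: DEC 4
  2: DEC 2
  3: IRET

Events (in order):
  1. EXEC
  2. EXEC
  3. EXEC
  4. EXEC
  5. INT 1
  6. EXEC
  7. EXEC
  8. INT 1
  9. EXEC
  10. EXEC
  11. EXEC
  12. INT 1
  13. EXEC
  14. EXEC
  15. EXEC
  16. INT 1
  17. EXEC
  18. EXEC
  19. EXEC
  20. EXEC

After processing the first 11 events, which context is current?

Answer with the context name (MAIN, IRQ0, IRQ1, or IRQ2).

Answer: MAIN

Derivation:
Event 1 (EXEC): [MAIN] PC=0: INC 5 -> ACC=5
Event 2 (EXEC): [MAIN] PC=1: NOP
Event 3 (EXEC): [MAIN] PC=2: DEC 3 -> ACC=2
Event 4 (EXEC): [MAIN] PC=3: INC 5 -> ACC=7
Event 5 (INT 1): INT 1 arrives: push (MAIN, PC=4), enter IRQ1 at PC=0 (depth now 1)
Event 6 (EXEC): [IRQ1] PC=0: INC 4 -> ACC=11
Event 7 (EXEC): [IRQ1] PC=1: IRET -> resume MAIN at PC=4 (depth now 0)
Event 8 (INT 1): INT 1 arrives: push (MAIN, PC=4), enter IRQ1 at PC=0 (depth now 1)
Event 9 (EXEC): [IRQ1] PC=0: INC 4 -> ACC=15
Event 10 (EXEC): [IRQ1] PC=1: IRET -> resume MAIN at PC=4 (depth now 0)
Event 11 (EXEC): [MAIN] PC=4: DEC 2 -> ACC=13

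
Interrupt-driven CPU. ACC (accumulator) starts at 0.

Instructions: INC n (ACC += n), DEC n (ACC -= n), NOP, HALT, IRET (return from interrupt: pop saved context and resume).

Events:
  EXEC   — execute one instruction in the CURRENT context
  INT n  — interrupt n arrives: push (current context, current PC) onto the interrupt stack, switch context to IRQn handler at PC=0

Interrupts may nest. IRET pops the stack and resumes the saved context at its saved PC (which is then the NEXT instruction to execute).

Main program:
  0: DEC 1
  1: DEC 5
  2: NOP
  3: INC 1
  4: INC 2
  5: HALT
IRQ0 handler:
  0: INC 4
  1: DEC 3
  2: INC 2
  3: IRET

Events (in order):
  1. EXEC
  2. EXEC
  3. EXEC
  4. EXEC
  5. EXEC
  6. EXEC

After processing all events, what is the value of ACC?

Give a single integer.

Event 1 (EXEC): [MAIN] PC=0: DEC 1 -> ACC=-1
Event 2 (EXEC): [MAIN] PC=1: DEC 5 -> ACC=-6
Event 3 (EXEC): [MAIN] PC=2: NOP
Event 4 (EXEC): [MAIN] PC=3: INC 1 -> ACC=-5
Event 5 (EXEC): [MAIN] PC=4: INC 2 -> ACC=-3
Event 6 (EXEC): [MAIN] PC=5: HALT

Answer: -3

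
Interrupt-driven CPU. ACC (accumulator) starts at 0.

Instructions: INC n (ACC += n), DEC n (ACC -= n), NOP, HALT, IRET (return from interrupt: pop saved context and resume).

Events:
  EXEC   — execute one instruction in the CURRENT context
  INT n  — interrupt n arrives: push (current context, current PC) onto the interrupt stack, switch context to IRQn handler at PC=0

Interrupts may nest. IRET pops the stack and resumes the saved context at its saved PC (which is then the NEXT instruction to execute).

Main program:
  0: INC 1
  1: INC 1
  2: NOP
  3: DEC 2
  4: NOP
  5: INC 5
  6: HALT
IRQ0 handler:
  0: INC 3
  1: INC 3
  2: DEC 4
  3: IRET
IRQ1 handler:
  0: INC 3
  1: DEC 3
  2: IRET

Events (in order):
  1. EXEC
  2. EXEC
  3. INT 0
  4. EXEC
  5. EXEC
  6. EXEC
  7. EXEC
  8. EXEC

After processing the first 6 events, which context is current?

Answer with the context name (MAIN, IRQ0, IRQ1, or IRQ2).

Answer: IRQ0

Derivation:
Event 1 (EXEC): [MAIN] PC=0: INC 1 -> ACC=1
Event 2 (EXEC): [MAIN] PC=1: INC 1 -> ACC=2
Event 3 (INT 0): INT 0 arrives: push (MAIN, PC=2), enter IRQ0 at PC=0 (depth now 1)
Event 4 (EXEC): [IRQ0] PC=0: INC 3 -> ACC=5
Event 5 (EXEC): [IRQ0] PC=1: INC 3 -> ACC=8
Event 6 (EXEC): [IRQ0] PC=2: DEC 4 -> ACC=4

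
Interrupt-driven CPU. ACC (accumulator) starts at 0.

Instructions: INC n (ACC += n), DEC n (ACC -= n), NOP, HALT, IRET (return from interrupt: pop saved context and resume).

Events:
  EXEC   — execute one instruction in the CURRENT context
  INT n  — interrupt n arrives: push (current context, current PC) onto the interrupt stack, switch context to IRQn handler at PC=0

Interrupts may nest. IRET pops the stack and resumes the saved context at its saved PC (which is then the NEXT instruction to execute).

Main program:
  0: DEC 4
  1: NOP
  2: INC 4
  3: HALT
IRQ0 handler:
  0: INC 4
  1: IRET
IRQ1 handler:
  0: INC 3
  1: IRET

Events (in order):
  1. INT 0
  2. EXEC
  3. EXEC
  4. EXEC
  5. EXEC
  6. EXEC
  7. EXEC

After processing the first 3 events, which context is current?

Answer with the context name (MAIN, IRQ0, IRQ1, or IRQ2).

Answer: MAIN

Derivation:
Event 1 (INT 0): INT 0 arrives: push (MAIN, PC=0), enter IRQ0 at PC=0 (depth now 1)
Event 2 (EXEC): [IRQ0] PC=0: INC 4 -> ACC=4
Event 3 (EXEC): [IRQ0] PC=1: IRET -> resume MAIN at PC=0 (depth now 0)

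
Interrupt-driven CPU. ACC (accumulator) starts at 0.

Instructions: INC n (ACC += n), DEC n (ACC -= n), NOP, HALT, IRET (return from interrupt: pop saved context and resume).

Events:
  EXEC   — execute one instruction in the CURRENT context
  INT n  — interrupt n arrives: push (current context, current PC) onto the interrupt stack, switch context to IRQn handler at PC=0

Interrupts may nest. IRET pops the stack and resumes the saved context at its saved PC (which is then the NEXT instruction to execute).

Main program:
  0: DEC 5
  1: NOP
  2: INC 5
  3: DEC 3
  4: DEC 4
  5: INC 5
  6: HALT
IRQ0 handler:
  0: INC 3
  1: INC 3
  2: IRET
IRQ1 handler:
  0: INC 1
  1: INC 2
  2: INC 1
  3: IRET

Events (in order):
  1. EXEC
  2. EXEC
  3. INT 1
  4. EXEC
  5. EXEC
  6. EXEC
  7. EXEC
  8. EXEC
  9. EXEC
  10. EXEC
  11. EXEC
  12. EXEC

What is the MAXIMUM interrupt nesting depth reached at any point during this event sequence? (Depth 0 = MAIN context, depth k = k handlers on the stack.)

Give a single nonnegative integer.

Answer: 1

Derivation:
Event 1 (EXEC): [MAIN] PC=0: DEC 5 -> ACC=-5 [depth=0]
Event 2 (EXEC): [MAIN] PC=1: NOP [depth=0]
Event 3 (INT 1): INT 1 arrives: push (MAIN, PC=2), enter IRQ1 at PC=0 (depth now 1) [depth=1]
Event 4 (EXEC): [IRQ1] PC=0: INC 1 -> ACC=-4 [depth=1]
Event 5 (EXEC): [IRQ1] PC=1: INC 2 -> ACC=-2 [depth=1]
Event 6 (EXEC): [IRQ1] PC=2: INC 1 -> ACC=-1 [depth=1]
Event 7 (EXEC): [IRQ1] PC=3: IRET -> resume MAIN at PC=2 (depth now 0) [depth=0]
Event 8 (EXEC): [MAIN] PC=2: INC 5 -> ACC=4 [depth=0]
Event 9 (EXEC): [MAIN] PC=3: DEC 3 -> ACC=1 [depth=0]
Event 10 (EXEC): [MAIN] PC=4: DEC 4 -> ACC=-3 [depth=0]
Event 11 (EXEC): [MAIN] PC=5: INC 5 -> ACC=2 [depth=0]
Event 12 (EXEC): [MAIN] PC=6: HALT [depth=0]
Max depth observed: 1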